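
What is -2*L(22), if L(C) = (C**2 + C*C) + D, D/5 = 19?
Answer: -2126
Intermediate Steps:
D = 95 (D = 5*19 = 95)
L(C) = 95 + 2*C**2 (L(C) = (C**2 + C*C) + 95 = (C**2 + C**2) + 95 = 2*C**2 + 95 = 95 + 2*C**2)
-2*L(22) = -2*(95 + 2*22**2) = -2*(95 + 2*484) = -2*(95 + 968) = -2*1063 = -2126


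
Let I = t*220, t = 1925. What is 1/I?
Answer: 1/423500 ≈ 2.3613e-6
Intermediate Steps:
I = 423500 (I = 1925*220 = 423500)
1/I = 1/423500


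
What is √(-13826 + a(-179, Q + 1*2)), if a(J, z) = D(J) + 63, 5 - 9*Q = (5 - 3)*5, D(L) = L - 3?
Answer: I*√13945 ≈ 118.09*I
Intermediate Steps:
D(L) = -3 + L
Q = -5/9 (Q = 5/9 - (5 - 3)*5/9 = 5/9 - 2*5/9 = 5/9 - ⅑*10 = 5/9 - 10/9 = -5/9 ≈ -0.55556)
a(J, z) = 60 + J (a(J, z) = (-3 + J) + 63 = 60 + J)
√(-13826 + a(-179, Q + 1*2)) = √(-13826 + (60 - 179)) = √(-13826 - 119) = √(-13945) = I*√13945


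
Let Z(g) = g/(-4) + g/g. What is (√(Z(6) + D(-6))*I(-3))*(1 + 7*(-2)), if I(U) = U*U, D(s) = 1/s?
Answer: -39*I*√6 ≈ -95.53*I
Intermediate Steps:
I(U) = U²
Z(g) = 1 - g/4 (Z(g) = g*(-¼) + 1 = -g/4 + 1 = 1 - g/4)
(√(Z(6) + D(-6))*I(-3))*(1 + 7*(-2)) = (√((1 - ¼*6) + 1/(-6))*(-3)²)*(1 + 7*(-2)) = (√((1 - 3/2) - ⅙)*9)*(1 - 14) = (√(-½ - ⅙)*9)*(-13) = (√(-⅔)*9)*(-13) = ((I*√6/3)*9)*(-13) = (3*I*√6)*(-13) = -39*I*√6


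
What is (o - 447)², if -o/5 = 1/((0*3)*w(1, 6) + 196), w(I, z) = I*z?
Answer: 7676738689/38416 ≈ 1.9983e+5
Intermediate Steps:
o = -5/196 (o = -5/((0*3)*(1*6) + 196) = -5/(0*6 + 196) = -5/(0 + 196) = -5/196 ≈ -0.025510)
(o - 447)² = (-5/196 - 447)² = (-87617/196)² = 7676738689/38416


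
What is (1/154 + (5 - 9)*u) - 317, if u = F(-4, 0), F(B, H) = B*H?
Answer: -48817/154 ≈ -316.99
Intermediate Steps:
u = 0 (u = -4*0 = 0)
(1/154 + (5 - 9)*u) - 317 = (1/154 + (5 - 9)*0) - 317 = (1/154 - 4*0) - 317 = (1/154 + 0) - 317 = 1/154 - 317 = -48817/154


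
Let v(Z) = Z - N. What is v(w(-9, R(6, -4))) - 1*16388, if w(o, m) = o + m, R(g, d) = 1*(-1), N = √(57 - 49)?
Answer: -16398 - 2*√2 ≈ -16401.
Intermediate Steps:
N = 2*√2 (N = √8 = 2*√2 ≈ 2.8284)
R(g, d) = -1
w(o, m) = m + o
v(Z) = Z - 2*√2
v(w(-9, R(6, -4))) - 1*16388 = ((-1 - 9) - 2*√2) - 1*16388 = (-10 - 2*√2) - 16388 = -16398 - 2*√2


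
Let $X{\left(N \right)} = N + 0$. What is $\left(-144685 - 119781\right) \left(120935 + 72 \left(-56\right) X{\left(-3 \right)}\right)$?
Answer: $-35182176446$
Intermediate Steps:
$X{\left(N \right)} = N$
$\left(-144685 - 119781\right) \left(120935 + 72 \left(-56\right) X{\left(-3 \right)}\right) = \left(-144685 - 119781\right) \left(120935 + 72 \left(-56\right) \left(-3\right)\right) = - 264466 \left(120935 - -12096\right) = - 264466 \left(120935 + 12096\right) = \left(-264466\right) 133031 = -35182176446$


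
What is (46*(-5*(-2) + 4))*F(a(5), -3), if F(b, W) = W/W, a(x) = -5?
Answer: 644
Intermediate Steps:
F(b, W) = 1
(46*(-5*(-2) + 4))*F(a(5), -3) = (46*(-5*(-2) + 4))*1 = (46*(10 + 4))*1 = (46*14)*1 = 644*1 = 644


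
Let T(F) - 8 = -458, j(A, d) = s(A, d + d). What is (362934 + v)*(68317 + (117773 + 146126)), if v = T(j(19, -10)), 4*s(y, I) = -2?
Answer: 120422984544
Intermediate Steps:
s(y, I) = -½ (s(y, I) = (¼)*(-2) = -½)
j(A, d) = -½
T(F) = -450 (T(F) = 8 - 458 = -450)
v = -450
(362934 + v)*(68317 + (117773 + 146126)) = (362934 - 450)*(68317 + (117773 + 146126)) = 362484*(68317 + 263899) = 362484*332216 = 120422984544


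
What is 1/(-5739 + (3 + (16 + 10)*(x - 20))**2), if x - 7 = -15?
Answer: 1/519886 ≈ 1.9235e-6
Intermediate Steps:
x = -8 (x = 7 - 15 = -8)
1/(-5739 + (3 + (16 + 10)*(x - 20))**2) = 1/(-5739 + (3 + (16 + 10)*(-8 - 20))**2) = 1/(-5739 + (3 + 26*(-28))**2) = 1/(-5739 + (3 - 728)**2) = 1/(-5739 + (-725)**2) = 1/(-5739 + 525625) = 1/519886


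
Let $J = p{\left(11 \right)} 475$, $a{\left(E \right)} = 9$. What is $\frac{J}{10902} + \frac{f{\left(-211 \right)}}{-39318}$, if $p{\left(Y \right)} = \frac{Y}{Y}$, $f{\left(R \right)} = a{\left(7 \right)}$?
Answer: $\frac{1548161}{35720403} \approx 0.043341$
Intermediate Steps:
$f{\left(R \right)} = 9$
$p{\left(Y \right)} = 1$
$J = 475$ ($J = 1 \cdot 475 = 475$)
$\frac{J}{10902} + \frac{f{\left(-211 \right)}}{-39318} = \frac{475}{10902} + \frac{9}{-39318} = 475 \cdot \frac{1}{10902} + 9 \left(- \frac{1}{39318}\right) = \frac{475}{10902} - \frac{3}{13106} = \frac{1548161}{35720403}$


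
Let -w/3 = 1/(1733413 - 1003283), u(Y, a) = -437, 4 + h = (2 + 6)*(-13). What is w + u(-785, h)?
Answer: -319066813/730130 ≈ -437.00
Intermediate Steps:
h = -108 (h = -4 + (2 + 6)*(-13) = -4 + 8*(-13) = -4 - 104 = -108)
w = -3/730130 (w = -3/(1733413 - 1003283) = -3/730130 ≈ -4.1089e-6)
w + u(-785, h) = -3/730130 - 437 = -319066813/730130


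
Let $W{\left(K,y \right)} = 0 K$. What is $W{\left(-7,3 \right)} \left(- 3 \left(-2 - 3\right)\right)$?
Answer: $0$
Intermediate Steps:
$W{\left(K,y \right)} = 0$
$W{\left(-7,3 \right)} \left(- 3 \left(-2 - 3\right)\right) = 0 \left(- 3 \left(-2 - 3\right)\right) = 0 \left(\left(-3\right) \left(-5\right)\right) = 0 \cdot 15 = 0$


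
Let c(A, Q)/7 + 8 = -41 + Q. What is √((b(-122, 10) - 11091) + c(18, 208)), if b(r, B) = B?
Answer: 4*I*√623 ≈ 99.84*I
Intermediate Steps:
c(A, Q) = -343 + 7*Q (c(A, Q) = -56 + 7*(-41 + Q) = -56 + (-287 + 7*Q) = -343 + 7*Q)
√((b(-122, 10) - 11091) + c(18, 208)) = √((10 - 11091) + (-343 + 7*208)) = √(-11081 + (-343 + 1456)) = √(-11081 + 1113) = √(-9968) = 4*I*√623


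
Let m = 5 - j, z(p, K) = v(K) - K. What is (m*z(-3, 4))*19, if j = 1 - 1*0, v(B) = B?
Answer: 0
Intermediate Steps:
j = 1 (j = 1 + 0 = 1)
z(p, K) = 0 (z(p, K) = K - K = 0)
m = 4 (m = 5 - 1*1 = 5 - 1 = 4)
(m*z(-3, 4))*19 = (4*0)*19 = 0*19 = 0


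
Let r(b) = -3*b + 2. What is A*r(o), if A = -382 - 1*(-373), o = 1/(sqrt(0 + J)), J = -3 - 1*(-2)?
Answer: -18 - 27*I ≈ -18.0 - 27.0*I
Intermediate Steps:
J = -1 (J = -3 + 2 = -1)
o = -I (o = 1/(sqrt(0 - 1)) = 1/(sqrt(-1)) = 1/I = -I ≈ -1.0*I)
r(b) = 2 - 3*b
A = -9 (A = -382 + 373 = -9)
A*r(o) = -9*(2 - (-3)*I) = -9*(2 + 3*I) = -18 - 27*I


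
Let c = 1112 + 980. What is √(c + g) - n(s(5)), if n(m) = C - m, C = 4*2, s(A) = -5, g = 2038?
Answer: -13 + √4130 ≈ 51.265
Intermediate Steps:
c = 2092
C = 8
n(m) = 8 - m
√(c + g) - n(s(5)) = √(2092 + 2038) - (8 - 1*(-5)) = √4130 - (8 + 5) = √4130 - 1*13 = √4130 - 13 = -13 + √4130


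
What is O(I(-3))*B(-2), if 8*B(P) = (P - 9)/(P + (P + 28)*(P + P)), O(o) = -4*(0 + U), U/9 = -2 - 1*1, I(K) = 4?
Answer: 297/212 ≈ 1.4009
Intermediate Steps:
U = -27 (U = 9*(-2 - 1*1) = 9*(-2 - 1) = 9*(-3) = -27)
O(o) = 108 (O(o) = -4*(0 - 27) = -4*(-27) = 108)
B(P) = (-9 + P)/(8*(P + 2*P*(28 + P))) (B(P) = ((P - 9)/(P + (P + 28)*(P + P)))/8 = ((-9 + P)/(P + (28 + P)*(2*P)))/8 = ((-9 + P)/(P + 2*P*(28 + P)))/8 = (-9 + P)/(8*(P + 2*P*(28 + P))))
O(I(-3))*B(-2) = 108*((1/8)*(-9 - 2)/(-2*(57 + 2*(-2)))) = 108*((1/8)*(-1/2)*(-11)/(57 - 4)) = 108*((1/8)*(-1/2)*(-11)/53) = 108*((1/8)*(-1/2)*(1/53)*(-11)) = 108*(11/848) = 297/212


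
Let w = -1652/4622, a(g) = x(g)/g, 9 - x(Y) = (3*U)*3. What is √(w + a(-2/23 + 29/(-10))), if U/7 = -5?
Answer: I*√30480047598286/529219 ≈ 10.432*I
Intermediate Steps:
U = -35 (U = 7*(-5) = -35)
x(Y) = 324 (x(Y) = 9 - 3*(-35)*3 = 9 - (-105)*3 = 9 - 1*(-315) = 9 + 315 = 324)
a(g) = 324/g
w = -826/2311 (w = -1652*1/4622 = -826/2311 ≈ -0.35742)
√(w + a(-2/23 + 29/(-10))) = √(-826/2311 + 324/(-2/23 + 29/(-10))) = √(-826/2311 + 324/(-2*1/23 + 29*(-⅒))) = √(-826/2311 + 324/(-2/23 - 29/10)) = √(-826/2311 + 324/(-687/230)) = √(-826/2311 + 324*(-230/687)) = √(-826/2311 - 24840/229) = √(-57594394/529219) = I*√30480047598286/529219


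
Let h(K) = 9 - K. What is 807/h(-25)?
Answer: 807/34 ≈ 23.735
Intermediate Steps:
807/h(-25) = 807/(9 - 1*(-25)) = 807/(9 + 25) = 807/34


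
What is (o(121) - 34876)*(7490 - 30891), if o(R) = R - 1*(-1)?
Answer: 813278354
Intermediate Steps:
o(R) = 1 + R (o(R) = R + 1 = 1 + R)
(o(121) - 34876)*(7490 - 30891) = ((1 + 121) - 34876)*(7490 - 30891) = (122 - 34876)*(-23401) = -34754*(-23401) = 813278354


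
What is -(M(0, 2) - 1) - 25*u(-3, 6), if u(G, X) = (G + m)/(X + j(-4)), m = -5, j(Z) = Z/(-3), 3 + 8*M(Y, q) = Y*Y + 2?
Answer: 2499/88 ≈ 28.398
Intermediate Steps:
M(Y, q) = -⅛ + Y²/8 (M(Y, q) = -3/8 + (Y*Y + 2)/8 = -3/8 + (Y² + 2)/8 = -3/8 + (2 + Y²)/8 = -3/8 + (¼ + Y²/8) = -⅛ + Y²/8)
j(Z) = -Z/3 (j(Z) = Z*(-⅓) = -Z/3)
u(G, X) = (-5 + G)/(4/3 + X) (u(G, X) = (G - 5)/(X - ⅓*(-4)) = (-5 + G)/(X + 4/3) = (-5 + G)/(4/3 + X))
-(M(0, 2) - 1) - 25*u(-3, 6) = -((-⅛ + (⅛)*0²) - 1) - 75*(-5 - 3)/(4 + 3*6) = -((-⅛ + (⅛)*0) - 1) - 75*(-8)/(4 + 18) = -((-⅛ + 0) - 1) - 75*(-8)/22 = -(-⅛ - 1) - 75*(-8)/22 = -1*(-9/8) - 25*(-12/11) = 9/8 + 300/11 = 2499/88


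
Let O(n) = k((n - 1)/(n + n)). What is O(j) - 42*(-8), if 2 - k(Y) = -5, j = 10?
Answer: 343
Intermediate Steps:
k(Y) = 7 (k(Y) = 2 - 1*(-5) = 2 + 5 = 7)
O(n) = 7
O(j) - 42*(-8) = 7 - 42*(-8) = 7 + 336 = 343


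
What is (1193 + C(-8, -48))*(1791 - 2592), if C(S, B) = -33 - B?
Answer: -967608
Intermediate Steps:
(1193 + C(-8, -48))*(1791 - 2592) = (1193 + (-33 - 1*(-48)))*(1791 - 2592) = (1193 + (-33 + 48))*(-801) = (1193 + 15)*(-801) = 1208*(-801) = -967608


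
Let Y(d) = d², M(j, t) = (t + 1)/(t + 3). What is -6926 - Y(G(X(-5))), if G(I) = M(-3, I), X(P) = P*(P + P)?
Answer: -19457735/2809 ≈ -6926.9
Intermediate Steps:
X(P) = 2*P² (X(P) = P*(2*P) = 2*P²)
M(j, t) = (1 + t)/(3 + t)
G(I) = (1 + I)/(3 + I)
-6926 - Y(G(X(-5))) = -6926 - ((1 + 2*(-5)²)/(3 + 2*(-5)²))² = -6926 - ((1 + 2*25)/(3 + 2*25))² = -6926 - ((1 + 50)/(3 + 50))² = -6926 - (51/53)² = -6926 - 1*2601/2809 = -6926 - 2601/2809 = -19457735/2809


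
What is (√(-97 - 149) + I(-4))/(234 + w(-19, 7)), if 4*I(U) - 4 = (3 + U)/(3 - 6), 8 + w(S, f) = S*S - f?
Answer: 13/6960 + I*√246/580 ≈ 0.0018678 + 0.027042*I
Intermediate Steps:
w(S, f) = -8 + S² - f (w(S, f) = -8 + (S*S - f) = -8 + (S² - f) = -8 + S² - f)
I(U) = ¾ - U/12 (I(U) = 1 + ((3 + U)/(3 - 6))/4 = 1 + ((3 + U)/(-3))/4 = 1 + ((3 + U)*(-⅓))/4 = 1 + (-1 - U/3)/4 = 1 + (-¼ - U/12) = ¾ - U/12)
(√(-97 - 149) + I(-4))/(234 + w(-19, 7)) = (√(-97 - 149) + (¾ - 1/12*(-4)))/(234 + (-8 + (-19)² - 1*7)) = (√(-246) + (¾ + ⅓))/(234 + (-8 + 361 - 7)) = (I*√246 + 13/12)/(234 + 346) = (13/12 + I*√246)/580 = (13/12 + I*√246)*(1/580) = 13/6960 + I*√246/580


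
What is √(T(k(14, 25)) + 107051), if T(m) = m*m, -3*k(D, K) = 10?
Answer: √963559/3 ≈ 327.20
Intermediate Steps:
k(D, K) = -10/3 (k(D, K) = -⅓*10 = -10/3)
T(m) = m²
√(T(k(14, 25)) + 107051) = √((-10/3)² + 107051) = √(100/9 + 107051) = √(963559/9) = √963559/3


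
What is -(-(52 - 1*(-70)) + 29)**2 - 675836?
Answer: -684485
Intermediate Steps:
-(-(52 - 1*(-70)) + 29)**2 - 675836 = -(-(52 + 70) + 29)**2 - 675836 = -(-1*122 + 29)**2 - 675836 = -(-122 + 29)**2 - 675836 = -1*(-93)**2 - 675836 = -1*8649 - 675836 = -8649 - 675836 = -684485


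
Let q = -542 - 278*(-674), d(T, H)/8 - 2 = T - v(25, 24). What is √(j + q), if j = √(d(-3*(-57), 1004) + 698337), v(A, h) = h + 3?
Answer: √(186830 + √699505) ≈ 433.20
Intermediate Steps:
v(A, h) = 3 + h
d(T, H) = -200 + 8*T (d(T, H) = 16 + 8*(T - (3 + 24)) = 16 + 8*(T - 1*27) = 16 + 8*(T - 27) = 16 + 8*(-27 + T) = 16 + (-216 + 8*T) = -200 + 8*T)
q = 186830 (q = -542 + 187372 = 186830)
j = √699505 (j = √((-200 + 8*(-3*(-57))) + 698337) = √((-200 + 8*171) + 698337) = √((-200 + 1368) + 698337) = √(1168 + 698337) = √699505 ≈ 836.36)
√(j + q) = √(√699505 + 186830) = √(186830 + √699505)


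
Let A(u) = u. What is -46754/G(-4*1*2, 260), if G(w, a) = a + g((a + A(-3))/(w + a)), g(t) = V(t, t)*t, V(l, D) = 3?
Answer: -3927336/22097 ≈ -177.73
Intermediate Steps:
g(t) = 3*t
G(w, a) = a + 3*(-3 + a)/(a + w) (G(w, a) = a + 3*((a - 3)/(w + a)) = a + 3*((-3 + a)/(a + w)) = a + 3*(-3 + a)/(a + w))
-46754/G(-4*1*2, 260) = -46754*(260 - 4*1*2)/(-9 + 3*260 + 260*(260 - 4*1*2)) = -46754*(260 - 4*2)/(-9 + 780 + 260*(260 - 4*2)) = -46754*(260 - 8)/(-9 + 780 + 260*(260 - 8)) = -46754*252/(-9 + 780 + 260*252) = -46754*252/(-9 + 780 + 65520) = -46754/((1/252)*66291) = -46754/22097/84 = -46754*84/22097 = -3927336/22097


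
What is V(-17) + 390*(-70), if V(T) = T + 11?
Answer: -27306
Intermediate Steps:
V(T) = 11 + T
V(-17) + 390*(-70) = (11 - 17) + 390*(-70) = -6 - 27300 = -27306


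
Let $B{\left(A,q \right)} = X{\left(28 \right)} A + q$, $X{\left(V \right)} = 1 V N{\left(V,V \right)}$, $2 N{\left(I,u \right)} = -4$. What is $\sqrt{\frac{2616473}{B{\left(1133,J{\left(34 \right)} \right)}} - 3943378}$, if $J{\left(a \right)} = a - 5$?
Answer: $\frac{i \sqrt{15860312217618245}}{63419} \approx 1985.8 i$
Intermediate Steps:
$N{\left(I,u \right)} = -2$ ($N{\left(I,u \right)} = \frac{1}{2} \left(-4\right) = -2$)
$J{\left(a \right)} = -5 + a$ ($J{\left(a \right)} = a - 5 = -5 + a$)
$X{\left(V \right)} = - 2 V$ ($X{\left(V \right)} = 1 V \left(-2\right) = V \left(-2\right) = - 2 V$)
$B{\left(A,q \right)} = q - 56 A$ ($B{\left(A,q \right)} = \left(-2\right) 28 A + q = - 56 A + q = q - 56 A$)
$\sqrt{\frac{2616473}{B{\left(1133,J{\left(34 \right)} \right)}} - 3943378} = \sqrt{\frac{2616473}{\left(-5 + 34\right) - 63448} - 3943378} = \sqrt{\frac{2616473}{29 - 63448} - 3943378} = \sqrt{\frac{2616473}{-63419} - 3943378} = \sqrt{2616473 \left(- \frac{1}{63419}\right) - 3943378} = \sqrt{- \frac{2616473}{63419} - 3943378} = \sqrt{- \frac{250087705855}{63419}} = \frac{i \sqrt{15860312217618245}}{63419}$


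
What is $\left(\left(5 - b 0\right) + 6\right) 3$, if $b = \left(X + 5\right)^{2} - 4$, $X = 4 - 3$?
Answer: $33$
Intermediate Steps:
$X = 1$ ($X = 4 - 3 = 1$)
$b = 32$ ($b = \left(1 + 5\right)^{2} - 4 = 6^{2} - 4 = 36 - 4 = 32$)
$\left(\left(5 - b 0\right) + 6\right) 3 = \left(\left(5 - 32 \cdot 0\right) + 6\right) 3 = \left(\left(5 - 0\right) + 6\right) 3 = \left(\left(5 + 0\right) + 6\right) 3 = \left(5 + 6\right) 3 = 11 \cdot 3 = 33$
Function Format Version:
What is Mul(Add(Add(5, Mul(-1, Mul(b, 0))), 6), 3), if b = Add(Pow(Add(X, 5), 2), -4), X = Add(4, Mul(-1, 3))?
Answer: 33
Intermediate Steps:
X = 1 (X = Add(4, -3) = 1)
b = 32 (b = Add(Pow(Add(1, 5), 2), -4) = Add(Pow(6, 2), -4) = Add(36, -4) = 32)
Mul(Add(Add(5, Mul(-1, Mul(b, 0))), 6), 3) = Mul(Add(Add(5, Mul(-1, Mul(32, 0))), 6), 3) = Mul(Add(Add(5, Mul(-1, 0)), 6), 3) = Mul(Add(Add(5, 0), 6), 3) = Mul(Add(5, 6), 3) = Mul(11, 3) = 33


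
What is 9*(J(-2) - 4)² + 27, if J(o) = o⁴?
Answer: 1323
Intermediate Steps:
9*(J(-2) - 4)² + 27 = 9*((-2)⁴ - 4)² + 27 = 9*(16 - 4)² + 27 = 9*12² + 27 = 9*144 + 27 = 1296 + 27 = 1323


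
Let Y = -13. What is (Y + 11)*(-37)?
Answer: 74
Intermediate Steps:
(Y + 11)*(-37) = (-13 + 11)*(-37) = -2*(-37) = 74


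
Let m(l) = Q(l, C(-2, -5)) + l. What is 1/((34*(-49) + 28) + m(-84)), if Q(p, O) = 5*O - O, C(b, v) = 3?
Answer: -1/1710 ≈ -0.00058480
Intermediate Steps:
Q(p, O) = 4*O
m(l) = 12 + l (m(l) = 4*3 + l = 12 + l)
1/((34*(-49) + 28) + m(-84)) = 1/((34*(-49) + 28) + (12 - 84)) = 1/((-1666 + 28) - 72) = 1/(-1638 - 72) = 1/(-1710) = -1/1710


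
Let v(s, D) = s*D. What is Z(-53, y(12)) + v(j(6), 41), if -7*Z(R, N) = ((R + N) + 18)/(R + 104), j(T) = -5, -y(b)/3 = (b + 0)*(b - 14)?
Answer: -73222/357 ≈ -205.10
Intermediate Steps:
y(b) = -3*b*(-14 + b) (y(b) = -3*(b + 0)*(b - 14) = -3*b*(-14 + b))
Z(R, N) = -(18 + N + R)/(7*(104 + R)) (Z(R, N) = -((R + N) + 18)/(7*(R + 104)) = -((N + R) + 18)/(7*(104 + R)) = -(18 + N + R)/(7*(104 + R)))
v(s, D) = D*s
Z(-53, y(12)) + v(j(6), 41) = (-18 - 3*12*(14 - 1*12) - 1*(-53))/(7*(104 - 53)) + 41*(-5) = (1/7)*(-18 - 3*12*(14 - 12) + 53)/51 - 205 = (1/7)*(1/51)*(-18 - 3*12*2 + 53) - 205 = (1/7)*(1/51)*(-18 - 1*72 + 53) - 205 = (1/7)*(1/51)*(-18 - 72 + 53) - 205 = (1/7)*(1/51)*(-37) - 205 = -37/357 - 205 = -73222/357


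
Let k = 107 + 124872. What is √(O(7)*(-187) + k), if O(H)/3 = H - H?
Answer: √124979 ≈ 353.52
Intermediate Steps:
O(H) = 0 (O(H) = 3*(H - H) = 3*0 = 0)
k = 124979
√(O(7)*(-187) + k) = √(0*(-187) + 124979) = √(0 + 124979) = √124979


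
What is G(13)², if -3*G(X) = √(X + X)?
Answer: 26/9 ≈ 2.8889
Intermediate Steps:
G(X) = -√2*√X/3 (G(X) = -√(X + X)/3 = -√2*√X/3)
G(13)² = (-√2*√13/3)² = (-√26/3)² = 26/9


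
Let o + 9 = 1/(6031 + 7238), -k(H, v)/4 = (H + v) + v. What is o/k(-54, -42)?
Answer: -29855/1831122 ≈ -0.016304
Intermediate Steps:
k(H, v) = -8*v - 4*H (k(H, v) = -4*((H + v) + v) = -4*(H + 2*v) = -8*v - 4*H)
o = -119420/13269 (o = -9 + 1/(6031 + 7238) = -9 + 1/13269 = -119420/13269 ≈ -8.9999)
o/k(-54, -42) = -119420/(13269*(-8*(-42) - 4*(-54))) = -119420/(13269*(336 + 216)) = -119420/13269/552 = -119420/13269*1/552 = -29855/1831122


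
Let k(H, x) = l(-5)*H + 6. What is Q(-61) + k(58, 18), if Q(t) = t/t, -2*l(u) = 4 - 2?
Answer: -51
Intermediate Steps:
l(u) = -1 (l(u) = -(4 - 2)/2 = -½*2 = -1)
Q(t) = 1
k(H, x) = 6 - H (k(H, x) = -H + 6 = 6 - H)
Q(-61) + k(58, 18) = 1 + (6 - 1*58) = 1 + (6 - 58) = 1 - 52 = -51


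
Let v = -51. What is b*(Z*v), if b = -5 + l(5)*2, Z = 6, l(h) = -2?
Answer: 2754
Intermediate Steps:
b = -9 (b = -5 - 2*2 = -5 - 4 = -9)
b*(Z*v) = -54*(-51) = -9*(-306) = 2754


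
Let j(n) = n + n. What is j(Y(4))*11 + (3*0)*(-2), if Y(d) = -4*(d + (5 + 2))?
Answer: -968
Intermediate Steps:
Y(d) = -28 - 4*d (Y(d) = -4*(d + 7) = -4*(7 + d) = -28 - 4*d)
j(n) = 2*n
j(Y(4))*11 + (3*0)*(-2) = (2*(-28 - 4*4))*11 + (3*0)*(-2) = (2*(-28 - 16))*11 + 0*(-2) = (2*(-44))*11 + 0 = -88*11 + 0 = -968 + 0 = -968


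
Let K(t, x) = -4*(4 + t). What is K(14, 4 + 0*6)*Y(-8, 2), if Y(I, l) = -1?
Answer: 72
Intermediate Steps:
K(t, x) = -16 - 4*t
K(14, 4 + 0*6)*Y(-8, 2) = (-16 - 4*14)*(-1) = (-16 - 56)*(-1) = -72*(-1) = 72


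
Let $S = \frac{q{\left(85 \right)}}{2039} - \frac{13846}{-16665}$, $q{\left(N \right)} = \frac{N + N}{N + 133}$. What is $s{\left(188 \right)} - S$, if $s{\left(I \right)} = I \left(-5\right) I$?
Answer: $- \frac{654540897042671}{3703812915} \approx -1.7672 \cdot 10^{5}$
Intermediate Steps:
$q{\left(N \right)} = \frac{2 N}{133 + N}$
$s{\left(I \right)} = - 5 I^{2}$ ($s{\left(I \right)} = - 5 I I = - 5 I^{2}$)
$S = \frac{3078703871}{3703812915}$ ($S = \frac{2 \cdot 85 \frac{1}{133 + 85}}{2039} - \frac{13846}{-16665} = 2 \cdot 85 \cdot \frac{1}{218} \cdot \frac{1}{2039} - - \frac{13846}{16665} = 2 \cdot 85 \cdot \frac{1}{218} \cdot \frac{1}{2039} + \frac{13846}{16665} = \frac{85}{109} \cdot \frac{1}{2039} + \frac{13846}{16665} = \frac{85}{222251} + \frac{13846}{16665} = \frac{3078703871}{3703812915} \approx 0.83123$)
$s{\left(188 \right)} - S = - 5 \cdot 188^{2} - \frac{3078703871}{3703812915} = \left(-5\right) 35344 - \frac{3078703871}{3703812915} = -176720 - \frac{3078703871}{3703812915} = - \frac{654540897042671}{3703812915}$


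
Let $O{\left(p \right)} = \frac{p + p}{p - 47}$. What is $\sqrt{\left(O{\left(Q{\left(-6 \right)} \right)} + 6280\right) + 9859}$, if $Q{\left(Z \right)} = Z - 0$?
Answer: $\frac{\sqrt{45335087}}{53} \approx 127.04$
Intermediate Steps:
$Q{\left(Z \right)} = Z$ ($Q{\left(Z \right)} = Z + 0 = Z$)
$O{\left(p \right)} = \frac{2 p}{-47 + p}$
$\sqrt{\left(O{\left(Q{\left(-6 \right)} \right)} + 6280\right) + 9859} = \sqrt{\left(2 \left(-6\right) \frac{1}{-47 - 6} + 6280\right) + 9859} = \sqrt{\left(2 \left(-6\right) \frac{1}{-53} + 6280\right) + 9859} = \sqrt{\left(2 \left(-6\right) \left(- \frac{1}{53}\right) + 6280\right) + 9859} = \sqrt{\left(\frac{12}{53} + 6280\right) + 9859} = \sqrt{\frac{332852}{53} + 9859} = \sqrt{\frac{855379}{53}} = \frac{\sqrt{45335087}}{53}$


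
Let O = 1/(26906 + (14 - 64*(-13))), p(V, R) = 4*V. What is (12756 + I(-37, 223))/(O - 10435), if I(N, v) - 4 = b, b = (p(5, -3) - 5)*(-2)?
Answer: -353282960/289592119 ≈ -1.2199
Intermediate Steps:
b = -30 (b = (4*5 - 5)*(-2) = (20 - 5)*(-2) = 15*(-2) = -30)
I(N, v) = -26 (I(N, v) = 4 - 30 = -26)
O = 1/27752 (O = 1/(26906 + (14 + 832)) = 1/(26906 + 846) = 1/27752 ≈ 3.6033e-5)
(12756 + I(-37, 223))/(O - 10435) = (12756 - 26)/(1/27752 - 10435) = 12730/(-289592119/27752) = 12730*(-27752/289592119) = -353282960/289592119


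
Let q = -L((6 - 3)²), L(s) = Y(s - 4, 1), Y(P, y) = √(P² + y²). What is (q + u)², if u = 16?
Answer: (16 - √26)² ≈ 118.83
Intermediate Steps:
L(s) = √(1 + (-4 + s)²) (L(s) = √((s - 4)² + 1²) = √((-4 + s)² + 1) = √(1 + (-4 + s)²))
q = -√26 (q = -√(1 + (-4 + (6 - 3)²)²) = -√(1 + (-4 + 3²)²) = -√(1 + (-4 + 9)²) = -√(1 + 5²) = -√(1 + 25) = -√26 ≈ -5.0990)
(q + u)² = (-√26 + 16)² = (16 - √26)²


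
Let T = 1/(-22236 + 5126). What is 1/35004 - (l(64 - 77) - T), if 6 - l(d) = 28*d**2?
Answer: 1415244264773/299459220 ≈ 4726.0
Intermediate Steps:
l(d) = 6 - 28*d**2
T = -1/17110 (T = 1/(-17110) = -1/17110 ≈ -5.8445e-5)
1/35004 - (l(64 - 77) - T) = 1/35004 - ((6 - 28*(64 - 77)**2) - 1*(-1/17110)) = 1/35004 - ((6 - 28*(-13)**2) + 1/17110) = 1/35004 - ((6 - 28*169) + 1/17110) = 1/35004 - ((6 - 4732) + 1/17110) = 1/35004 - (-4726 + 1/17110) = 1/35004 - 1*(-80861859/17110) = 1/35004 + 80861859/17110 = 1415244264773/299459220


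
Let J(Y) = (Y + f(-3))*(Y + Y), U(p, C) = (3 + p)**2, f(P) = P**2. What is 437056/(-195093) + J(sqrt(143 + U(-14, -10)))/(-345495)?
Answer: -50367890608/22467885345 - 12*sqrt(66)/115165 ≈ -2.2426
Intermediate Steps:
J(Y) = 2*Y*(9 + Y) (J(Y) = (Y + (-3)**2)*(Y + Y) = (Y + 9)*(2*Y) = (9 + Y)*(2*Y) = 2*Y*(9 + Y))
437056/(-195093) + J(sqrt(143 + U(-14, -10)))/(-345495) = 437056/(-195093) + (2*sqrt(143 + (3 - 14)**2)*(9 + sqrt(143 + (3 - 14)**2)))/(-345495) = 437056*(-1/195093) + (2*sqrt(143 + (-11)**2)*(9 + sqrt(143 + (-11)**2)))*(-1/345495) = -437056/195093 + (2*sqrt(143 + 121)*(9 + sqrt(143 + 121)))*(-1/345495) = -437056/195093 + (2*sqrt(264)*(9 + sqrt(264)))*(-1/345495) = -437056/195093 + (2*(2*sqrt(66))*(9 + 2*sqrt(66)))*(-1/345495) = -437056/195093 + (4*sqrt(66)*(9 + 2*sqrt(66)))*(-1/345495) = -437056/195093 - 4*sqrt(66)*(9 + 2*sqrt(66))/345495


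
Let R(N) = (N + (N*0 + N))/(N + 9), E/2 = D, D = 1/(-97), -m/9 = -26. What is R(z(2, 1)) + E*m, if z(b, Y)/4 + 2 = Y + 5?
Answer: -8596/2425 ≈ -3.5447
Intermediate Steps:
z(b, Y) = 12 + 4*Y (z(b, Y) = -8 + 4*(Y + 5) = -8 + 4*(5 + Y) = -8 + (20 + 4*Y) = 12 + 4*Y)
m = 234 (m = -9*(-26) = 234)
D = -1/97 ≈ -0.010309
E = -2/97 (E = 2*(-1/97) = -2/97 ≈ -0.020619)
R(N) = 2*N/(9 + N) (R(N) = (N + (0 + N))/(9 + N) = (N + N)/(9 + N) = (2*N)/(9 + N) = 2*N/(9 + N))
R(z(2, 1)) + E*m = 2*(12 + 4*1)/(9 + (12 + 4*1)) - 2/97*234 = 2*(12 + 4)/(9 + (12 + 4)) - 468/97 = 2*16/(9 + 16) - 468/97 = 2*16/25 - 468/97 = 2*16*(1/25) - 468/97 = 32/25 - 468/97 = -8596/2425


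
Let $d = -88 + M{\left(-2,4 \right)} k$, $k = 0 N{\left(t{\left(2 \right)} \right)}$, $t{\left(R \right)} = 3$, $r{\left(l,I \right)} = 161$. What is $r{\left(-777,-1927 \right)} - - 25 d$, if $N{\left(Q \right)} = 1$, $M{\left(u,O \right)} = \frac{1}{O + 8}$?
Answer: $-2039$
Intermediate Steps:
$M{\left(u,O \right)} = \frac{1}{8 + O}$
$k = 0$ ($k = 0 \cdot 1 = 0$)
$d = -88$ ($d = -88 + \frac{1}{8 + 4} \cdot 0 = -88 + \frac{1}{12} \cdot 0 = -88 + 0 = -88$)
$r{\left(-777,-1927 \right)} - - 25 d = 161 - \left(-25\right) \left(-88\right) = 161 - 2200 = -2039$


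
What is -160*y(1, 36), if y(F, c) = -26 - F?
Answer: 4320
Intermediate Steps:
-160*y(1, 36) = -160*(-26 - 1*1) = -160*(-26 - 1) = -160*(-27) = 4320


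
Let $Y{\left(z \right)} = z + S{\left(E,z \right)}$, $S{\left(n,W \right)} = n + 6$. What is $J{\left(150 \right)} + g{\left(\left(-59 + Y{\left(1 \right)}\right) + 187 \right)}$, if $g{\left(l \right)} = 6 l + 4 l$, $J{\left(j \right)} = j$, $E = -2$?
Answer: $1480$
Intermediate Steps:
$S{\left(n,W \right)} = 6 + n$
$Y{\left(z \right)} = 4 + z$ ($Y{\left(z \right)} = z + \left(6 - 2\right) = z + 4 = 4 + z$)
$g{\left(l \right)} = 10 l$
$J{\left(150 \right)} + g{\left(\left(-59 + Y{\left(1 \right)}\right) + 187 \right)} = 150 + 10 \left(\left(-59 + \left(4 + 1\right)\right) + 187\right) = 150 + 10 \left(\left(-59 + 5\right) + 187\right) = 150 + 10 \left(-54 + 187\right) = 150 + 10 \cdot 133 = 150 + 1330 = 1480$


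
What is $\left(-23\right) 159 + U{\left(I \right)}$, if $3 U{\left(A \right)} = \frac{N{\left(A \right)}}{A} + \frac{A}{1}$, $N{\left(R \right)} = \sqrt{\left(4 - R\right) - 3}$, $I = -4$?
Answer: $- \frac{10975}{3} - \frac{\sqrt{5}}{12} \approx -3658.5$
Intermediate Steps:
$N{\left(R \right)} = \sqrt{1 - R}$
$U{\left(A \right)} = \frac{A}{3} + \frac{\sqrt{1 - A}}{3 A}$ ($U{\left(A \right)} = \frac{\frac{\sqrt{1 - A}}{A} + \frac{A}{1}}{3} = \frac{\frac{\sqrt{1 - A}}{A} + A 1}{3} = \frac{\frac{\sqrt{1 - A}}{A} + A}{3} = \frac{A + \frac{\sqrt{1 - A}}{A}}{3} = \frac{A}{3} + \frac{\sqrt{1 - A}}{3 A}$)
$\left(-23\right) 159 + U{\left(I \right)} = \left(-23\right) 159 + \frac{\left(-4\right)^{2} + \sqrt{1 - -4}}{3 \left(-4\right)} = -3657 + \frac{1}{3} \left(- \frac{1}{4}\right) \left(16 + \sqrt{1 + 4}\right) = -3657 + \frac{1}{3} \left(- \frac{1}{4}\right) \left(16 + \sqrt{5}\right) = -3657 - \left(\frac{4}{3} + \frac{\sqrt{5}}{12}\right) = - \frac{10975}{3} - \frac{\sqrt{5}}{12}$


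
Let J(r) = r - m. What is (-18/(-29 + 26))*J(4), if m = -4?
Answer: 48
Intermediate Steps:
J(r) = 4 + r (J(r) = r - 1*(-4) = r + 4 = 4 + r)
(-18/(-29 + 26))*J(4) = (-18/(-29 + 26))*(4 + 4) = (-18/(-3))*8 = -⅓*(-18)*8 = 6*8 = 48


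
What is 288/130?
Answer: 144/65 ≈ 2.2154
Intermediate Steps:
288/130 = (1/130)*288 = 144/65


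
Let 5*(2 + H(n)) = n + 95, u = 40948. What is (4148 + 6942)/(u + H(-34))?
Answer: 55450/204791 ≈ 0.27076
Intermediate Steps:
H(n) = 17 + n/5 (H(n) = -2 + (n + 95)/5 = -2 + (95 + n)/5 = -2 + (19 + n/5) = 17 + n/5)
(4148 + 6942)/(u + H(-34)) = (4148 + 6942)/(40948 + (17 + (⅕)*(-34))) = 11090/(40948 + (17 - 34/5)) = 11090/(40948 + 51/5) = 11090/(204791/5) = 11090*(5/204791) = 55450/204791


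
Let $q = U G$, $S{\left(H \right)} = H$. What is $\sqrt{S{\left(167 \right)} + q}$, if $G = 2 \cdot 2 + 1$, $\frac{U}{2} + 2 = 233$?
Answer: $\sqrt{2477} \approx 49.769$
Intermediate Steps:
$U = 462$ ($U = -4 + 2 \cdot 233 = -4 + 466 = 462$)
$G = 5$ ($G = 4 + 1 = 5$)
$q = 2310$ ($q = 462 \cdot 5 = 2310$)
$\sqrt{S{\left(167 \right)} + q} = \sqrt{167 + 2310} = \sqrt{2477}$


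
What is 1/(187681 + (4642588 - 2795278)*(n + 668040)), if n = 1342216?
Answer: 1/3713566199041 ≈ 2.6928e-13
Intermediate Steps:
1/(187681 + (4642588 - 2795278)*(n + 668040)) = 1/(187681 + (4642588 - 2795278)*(1342216 + 668040)) = 1/(187681 + 1847310*2010256) = 1/(187681 + 3713566011360) = 1/3713566199041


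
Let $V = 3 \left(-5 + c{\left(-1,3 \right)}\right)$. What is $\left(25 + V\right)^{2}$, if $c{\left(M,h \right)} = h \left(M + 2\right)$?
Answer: $361$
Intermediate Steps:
$c{\left(M,h \right)} = h \left(2 + M\right)$
$V = -6$ ($V = 3 \left(-5 + 3 \left(2 - 1\right)\right) = 3 \left(-5 + 3 \cdot 1\right) = 3 \left(-5 + 3\right) = 3 \left(-2\right) = -6$)
$\left(25 + V\right)^{2} = \left(25 - 6\right)^{2} = 19^{2} = 361$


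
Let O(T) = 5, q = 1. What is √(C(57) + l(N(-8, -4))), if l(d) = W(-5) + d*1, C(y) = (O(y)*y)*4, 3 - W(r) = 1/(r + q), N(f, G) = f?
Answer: √4541/2 ≈ 33.693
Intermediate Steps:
W(r) = 3 - 1/(1 + r) (W(r) = 3 - 1/(r + 1) = 3 - 1/(1 + r))
C(y) = 20*y (C(y) = (5*y)*4 = 20*y)
l(d) = 13/4 + d (l(d) = (2 + 3*(-5))/(1 - 5) + d*1 = (2 - 15)/(-4) + d = -¼*(-13) + d = 13/4 + d)
√(C(57) + l(N(-8, -4))) = √(20*57 + (13/4 - 8)) = √(1140 - 19/4) = √(4541/4) = √4541/2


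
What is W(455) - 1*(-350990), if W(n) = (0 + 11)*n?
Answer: 355995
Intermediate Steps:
W(n) = 11*n
W(455) - 1*(-350990) = 11*455 - 1*(-350990) = 5005 + 350990 = 355995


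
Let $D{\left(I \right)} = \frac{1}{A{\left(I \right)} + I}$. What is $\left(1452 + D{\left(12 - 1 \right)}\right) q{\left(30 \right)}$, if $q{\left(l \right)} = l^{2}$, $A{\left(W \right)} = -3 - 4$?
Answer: $1307025$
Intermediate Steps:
$A{\left(W \right)} = -7$
$D{\left(I \right)} = \frac{1}{-7 + I}$
$\left(1452 + D{\left(12 - 1 \right)}\right) q{\left(30 \right)} = \left(1452 + \frac{1}{-7 + \left(12 - 1\right)}\right) 30^{2} = \left(1452 + \frac{1}{-7 + 11}\right) 900 = \left(1452 + \frac{1}{4}\right) 900 = \frac{5809}{4} \cdot 900 = 1307025$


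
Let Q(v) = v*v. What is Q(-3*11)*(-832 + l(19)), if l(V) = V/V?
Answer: -904959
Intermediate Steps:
l(V) = 1
Q(v) = v²
Q(-3*11)*(-832 + l(19)) = (-3*11)²*(-832 + 1) = (-33)²*(-831) = 1089*(-831) = -904959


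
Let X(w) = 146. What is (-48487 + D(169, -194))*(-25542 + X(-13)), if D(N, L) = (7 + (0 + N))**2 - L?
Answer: 439782532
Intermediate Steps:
D(N, L) = (7 + N)**2 - L
(-48487 + D(169, -194))*(-25542 + X(-13)) = (-48487 + ((7 + 169)**2 - 1*(-194)))*(-25542 + 146) = (-48487 + (176**2 + 194))*(-25396) = (-48487 + (30976 + 194))*(-25396) = (-48487 + 31170)*(-25396) = -17317*(-25396) = 439782532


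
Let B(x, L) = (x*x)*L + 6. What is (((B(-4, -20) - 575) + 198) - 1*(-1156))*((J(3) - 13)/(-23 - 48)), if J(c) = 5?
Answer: 3720/71 ≈ 52.394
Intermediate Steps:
B(x, L) = 6 + L*x² (B(x, L) = x²*L + 6 = L*x² + 6 = 6 + L*x²)
(((B(-4, -20) - 575) + 198) - 1*(-1156))*((J(3) - 13)/(-23 - 48)) = ((((6 - 20*(-4)²) - 575) + 198) - 1*(-1156))*((5 - 13)/(-23 - 48)) = ((((6 - 20*16) - 575) + 198) + 1156)*(-8/(-71)) = ((((6 - 320) - 575) + 198) + 1156)*(-8*(-1/71)) = (((-314 - 575) + 198) + 1156)*(8/71) = ((-889 + 198) + 1156)*(8/71) = (-691 + 1156)*(8/71) = 465*(8/71) = 3720/71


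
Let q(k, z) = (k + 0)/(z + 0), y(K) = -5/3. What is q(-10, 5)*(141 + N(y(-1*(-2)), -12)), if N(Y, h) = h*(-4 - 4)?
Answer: -474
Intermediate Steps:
y(K) = -5/3 (y(K) = -5*⅓ = -5/3)
N(Y, h) = -8*h (N(Y, h) = h*(-8) = -8*h)
q(k, z) = k/z
q(-10, 5)*(141 + N(y(-1*(-2)), -12)) = (-10/5)*(141 - 8*(-12)) = (-10*⅕)*(141 + 96) = -2*237 = -474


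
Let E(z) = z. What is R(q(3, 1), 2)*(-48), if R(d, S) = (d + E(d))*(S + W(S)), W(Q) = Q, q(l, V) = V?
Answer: -384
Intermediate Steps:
R(d, S) = 4*S*d (R(d, S) = (d + d)*(S + S) = (2*d)*(2*S) = 4*S*d)
R(q(3, 1), 2)*(-48) = (4*2*1)*(-48) = 8*(-48) = -384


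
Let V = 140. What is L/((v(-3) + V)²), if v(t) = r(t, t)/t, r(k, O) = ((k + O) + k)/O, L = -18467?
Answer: -18467/19321 ≈ -0.95580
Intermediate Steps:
r(k, O) = (O + 2*k)/O (r(k, O) = ((O + k) + k)/O = (O + 2*k)/O)
v(t) = 3/t (v(t) = ((t + 2*t)/t)/t = ((3*t)/t)/t = 3/t)
L/((v(-3) + V)²) = -18467/(3/(-3) + 140)² = -18467/(3*(-⅓) + 140)² = -18467/(-1 + 140)² = -18467/(139²) = -18467/19321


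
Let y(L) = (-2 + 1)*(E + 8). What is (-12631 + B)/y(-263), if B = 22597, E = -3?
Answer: -9966/5 ≈ -1993.2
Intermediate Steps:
y(L) = -5 (y(L) = (-2 + 1)*(-3 + 8) = -1*5 = -5)
(-12631 + B)/y(-263) = (-12631 + 22597)/(-5) = 9966*(-1/5) = -9966/5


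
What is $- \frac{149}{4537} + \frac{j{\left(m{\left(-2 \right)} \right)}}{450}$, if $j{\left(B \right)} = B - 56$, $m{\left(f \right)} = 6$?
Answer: $- \frac{5878}{40833} \approx -0.14395$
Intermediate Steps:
$j{\left(B \right)} = -56 + B$
$- \frac{149}{4537} + \frac{j{\left(m{\left(-2 \right)} \right)}}{450} = - \frac{149}{4537} + \frac{-56 + 6}{450} = \left(-149\right) \frac{1}{4537} - \frac{1}{9} = - \frac{149}{4537} - \frac{1}{9} = - \frac{5878}{40833}$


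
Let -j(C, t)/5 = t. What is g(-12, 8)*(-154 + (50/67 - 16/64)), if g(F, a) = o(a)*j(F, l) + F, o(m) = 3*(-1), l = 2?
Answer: -370251/134 ≈ -2763.1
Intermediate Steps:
o(m) = -3
j(C, t) = -5*t
g(F, a) = 30 + F (g(F, a) = -(-15)*2 + F = -3*(-10) + F = 30 + F)
g(-12, 8)*(-154 + (50/67 - 16/64)) = (30 - 12)*(-154 + (50/67 - 16/64)) = 18*(-154 + (50*(1/67) - 16*1/64)) = 18*(-154 + (50/67 - ¼)) = 18*(-154 + 133/268) = 18*(-41139/268) = -370251/134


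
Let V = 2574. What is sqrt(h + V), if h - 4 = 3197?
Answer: 5*sqrt(231) ≈ 75.993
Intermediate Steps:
h = 3201 (h = 4 + 3197 = 3201)
sqrt(h + V) = sqrt(3201 + 2574) = sqrt(5775) = 5*sqrt(231)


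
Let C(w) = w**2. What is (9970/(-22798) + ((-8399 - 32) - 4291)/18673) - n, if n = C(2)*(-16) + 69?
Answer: -1302370618/212853527 ≈ -6.1186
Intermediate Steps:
n = 5 (n = 2**2*(-16) + 69 = 4*(-16) + 69 = -64 + 69 = 5)
(9970/(-22798) + ((-8399 - 32) - 4291)/18673) - n = (9970/(-22798) + ((-8399 - 32) - 4291)/18673) - 1*5 = (9970*(-1/22798) + (-8431 - 4291)*(1/18673)) - 5 = (-4985/11399 - 12722*1/18673) - 5 = (-4985/11399 - 12722/18673) - 5 = -238102983/212853527 - 5 = -1302370618/212853527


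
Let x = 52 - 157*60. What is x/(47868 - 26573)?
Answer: -9368/21295 ≈ -0.43992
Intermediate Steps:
x = -9368 (x = 52 - 9420 = -9368)
x/(47868 - 26573) = -9368/(47868 - 26573) = -9368/21295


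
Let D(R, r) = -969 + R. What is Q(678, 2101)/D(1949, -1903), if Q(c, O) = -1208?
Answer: -302/245 ≈ -1.2327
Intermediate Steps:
Q(678, 2101)/D(1949, -1903) = -1208/(-969 + 1949) = -1208/980 = -1208*1/980 = -302/245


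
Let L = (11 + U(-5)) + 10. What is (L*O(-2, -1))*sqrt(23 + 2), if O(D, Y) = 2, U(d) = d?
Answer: 160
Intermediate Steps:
L = 16 (L = (11 - 5) + 10 = 6 + 10 = 16)
(L*O(-2, -1))*sqrt(23 + 2) = (16*2)*sqrt(23 + 2) = 32*sqrt(25) = 32*5 = 160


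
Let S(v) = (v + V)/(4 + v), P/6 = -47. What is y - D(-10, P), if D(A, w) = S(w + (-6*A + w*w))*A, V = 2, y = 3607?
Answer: 143424891/39653 ≈ 3617.0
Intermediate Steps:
P = -282 (P = 6*(-47) = -282)
S(v) = (2 + v)/(4 + v) (S(v) = (v + 2)/(4 + v) = (2 + v)/(4 + v))
D(A, w) = A*(2 + w + w² - 6*A)/(4 + w + w² - 6*A) (D(A, w) = ((2 + (w + (-6*A + w*w)))/(4 + (w + (-6*A + w*w))))*A = ((2 + (w + (-6*A + w²)))/(4 + (w + (-6*A + w²))))*A = ((2 + (w + (w² - 6*A)))/(4 + (w + (w² - 6*A))))*A = ((2 + (w + w² - 6*A))/(4 + (w + w² - 6*A)))*A = ((2 + w + w² - 6*A)/(4 + w + w² - 6*A))*A = A*(2 + w + w² - 6*A)/(4 + w + w² - 6*A))
y - D(-10, P) = 3607 - (-10)*(2 - 282 + (-282)² - 6*(-10))/(4 - 282 + (-282)² - 6*(-10)) = 3607 - (-10)*(2 - 282 + 79524 + 60)/(4 - 282 + 79524 + 60) = 3607 - (-10)*79304/79306 = 3607 - 1*(-396520/39653) = 3607 + 396520/39653 = 143424891/39653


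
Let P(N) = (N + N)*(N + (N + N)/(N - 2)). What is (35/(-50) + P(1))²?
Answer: 729/100 ≈ 7.2900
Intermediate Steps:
P(N) = 2*N*(N + 2*N/(-2 + N)) (P(N) = (2*N)*(N + (2*N)/(-2 + N)) = (2*N)*(N + 2*N/(-2 + N)) = 2*N*(N + 2*N/(-2 + N)))
(35/(-50) + P(1))² = (35/(-50) + 2*1³/(-2 + 1))² = (35*(-1/50) + 2*1/(-1))² = (-7/10 + 2*1*(-1))² = (-7/10 - 2)² = (-27/10)² = 729/100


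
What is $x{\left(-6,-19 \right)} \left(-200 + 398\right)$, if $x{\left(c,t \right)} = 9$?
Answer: $1782$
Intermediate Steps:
$x{\left(-6,-19 \right)} \left(-200 + 398\right) = 9 \left(-200 + 398\right) = 9 \cdot 198 = 1782$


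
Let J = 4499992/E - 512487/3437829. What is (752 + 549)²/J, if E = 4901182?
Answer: 528136197101398457/239970572921 ≈ 2.2008e+6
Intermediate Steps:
J = 239970572921/312026400257 (J = 4499992/4901182 - 512487/3437829 = 4499992*(1/4901182) - 512487*1/3437829 = 2249996/2450591 - 18981/127327 = 239970572921/312026400257 ≈ 0.76907)
(752 + 549)²/J = (752 + 549)²/(239970572921/312026400257) = 1301²*(312026400257/239970572921) = 1692601*(312026400257/239970572921) = 528136197101398457/239970572921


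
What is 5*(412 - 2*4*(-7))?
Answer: 2340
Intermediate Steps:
5*(412 - 2*4*(-7)) = 5*(412 - 8*(-7)) = 5*(412 + 56) = 5*468 = 2340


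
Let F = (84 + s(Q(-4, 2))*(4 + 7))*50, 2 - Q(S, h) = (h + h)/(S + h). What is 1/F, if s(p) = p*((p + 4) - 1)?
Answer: 1/19600 ≈ 5.1020e-5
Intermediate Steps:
Q(S, h) = 2 - 2*h/(S + h) (Q(S, h) = 2 - (h + h)/(S + h) = 2 - 2*h/(S + h))
s(p) = p*(3 + p) (s(p) = p*((4 + p) - 1) = p*(3 + p))
F = 19600 (F = (84 + ((2*(-4)/(-4 + 2))*(3 + 2*(-4)/(-4 + 2)))*(4 + 7))*50 = (84 + ((2*(-4)/(-2))*(3 + 2*(-4)/(-2)))*11)*50 = (84 + ((2*(-4)*(-½))*(3 + 2*(-4)*(-½)))*11)*50 = (84 + (4*(3 + 4))*11)*50 = (84 + (4*7)*11)*50 = (84 + 28*11)*50 = (84 + 308)*50 = 392*50 = 19600)
1/F = 1/19600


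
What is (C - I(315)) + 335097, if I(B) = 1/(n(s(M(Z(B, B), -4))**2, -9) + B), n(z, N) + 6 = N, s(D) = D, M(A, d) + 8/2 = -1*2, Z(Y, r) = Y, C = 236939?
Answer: 171610799/300 ≈ 5.7204e+5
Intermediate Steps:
M(A, d) = -6 (M(A, d) = -4 - 1*2 = -4 - 2 = -6)
n(z, N) = -6 + N
I(B) = 1/(-15 + B) (I(B) = 1/((-6 - 9) + B) = 1/(-15 + B))
(C - I(315)) + 335097 = (236939 - 1/(-15 + 315)) + 335097 = (236939 - 1/300) + 335097 = 71081699/300 + 335097 = 171610799/300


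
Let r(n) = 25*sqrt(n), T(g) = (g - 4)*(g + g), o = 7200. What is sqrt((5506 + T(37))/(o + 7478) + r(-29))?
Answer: sqrt(29165186 + 1346523025*I*sqrt(29))/7339 ≈ 8.2211 + 8.1881*I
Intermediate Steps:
T(g) = 2*g*(-4 + g) (T(g) = (-4 + g)*(2*g) = 2*g*(-4 + g))
sqrt((5506 + T(37))/(o + 7478) + r(-29)) = sqrt((5506 + 2*37*(-4 + 37))/(7200 + 7478) + 25*sqrt(-29)) = sqrt((5506 + 2*37*33)/14678 + 25*(I*sqrt(29))) = sqrt((5506 + 2442)*(1/14678) + 25*I*sqrt(29)) = sqrt(7948*(1/14678) + 25*I*sqrt(29)) = sqrt(3974/7339 + 25*I*sqrt(29))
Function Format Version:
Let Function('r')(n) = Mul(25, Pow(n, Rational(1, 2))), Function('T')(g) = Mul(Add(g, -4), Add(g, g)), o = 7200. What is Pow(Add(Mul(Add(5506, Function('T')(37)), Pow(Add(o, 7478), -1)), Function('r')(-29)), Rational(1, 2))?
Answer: Mul(Rational(1, 7339), Pow(Add(29165186, Mul(1346523025, I, Pow(29, Rational(1, 2)))), Rational(1, 2))) ≈ Add(8.2211, Mul(8.1881, I))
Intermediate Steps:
Function('T')(g) = Mul(2, g, Add(-4, g)) (Function('T')(g) = Mul(Add(-4, g), Mul(2, g)) = Mul(2, g, Add(-4, g)))
Pow(Add(Mul(Add(5506, Function('T')(37)), Pow(Add(o, 7478), -1)), Function('r')(-29)), Rational(1, 2)) = Pow(Add(Mul(Add(5506, Mul(2, 37, Add(-4, 37))), Pow(Add(7200, 7478), -1)), Mul(25, Pow(-29, Rational(1, 2)))), Rational(1, 2)) = Pow(Add(Mul(Add(5506, Mul(2, 37, 33)), Pow(14678, -1)), Mul(25, Mul(I, Pow(29, Rational(1, 2))))), Rational(1, 2)) = Pow(Add(Mul(Add(5506, 2442), Rational(1, 14678)), Mul(25, I, Pow(29, Rational(1, 2)))), Rational(1, 2)) = Pow(Add(Mul(7948, Rational(1, 14678)), Mul(25, I, Pow(29, Rational(1, 2)))), Rational(1, 2)) = Pow(Add(Rational(3974, 7339), Mul(25, I, Pow(29, Rational(1, 2)))), Rational(1, 2))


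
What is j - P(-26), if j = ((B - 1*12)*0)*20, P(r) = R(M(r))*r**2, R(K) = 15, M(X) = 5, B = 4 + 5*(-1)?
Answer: -10140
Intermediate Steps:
B = -1 (B = 4 - 5 = -1)
P(r) = 15*r**2
j = 0 (j = ((-1 - 1*12)*0)*20 = ((-1 - 12)*0)*20 = -13*0*20 = 0*20 = 0)
j - P(-26) = 0 - 15*(-26)**2 = 0 - 15*676 = 0 - 1*10140 = 0 - 10140 = -10140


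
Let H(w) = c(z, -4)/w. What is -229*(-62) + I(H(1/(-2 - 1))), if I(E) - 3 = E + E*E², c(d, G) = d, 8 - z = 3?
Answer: 10811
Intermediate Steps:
z = 5 (z = 8 - 1*3 = 8 - 3 = 5)
H(w) = 5/w
I(E) = 3 + E + E³ (I(E) = 3 + (E + E*E²) = 3 + (E + E³) = 3 + E + E³)
-229*(-62) + I(H(1/(-2 - 1))) = -229*(-62) + (3 + 5/(1/(-2 - 1)) + (5/(1/(-2 - 1)))³) = 14198 + (3 + 5/(1/(-3)) + (5/(1/(-3)))³) = 14198 + (3 + 5/(-⅓) + (5/(-⅓))³) = 14198 + (3 + 5*(-3) + (5*(-3))³) = 14198 + (3 - 15 + (-15)³) = 14198 + (3 - 15 - 3375) = 14198 - 3387 = 10811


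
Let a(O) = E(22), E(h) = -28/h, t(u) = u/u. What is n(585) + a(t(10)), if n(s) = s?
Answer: 6421/11 ≈ 583.73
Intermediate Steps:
t(u) = 1
a(O) = -14/11 (a(O) = -28/22 = -28*1/22 = -14/11)
n(585) + a(t(10)) = 585 - 14/11 = 6421/11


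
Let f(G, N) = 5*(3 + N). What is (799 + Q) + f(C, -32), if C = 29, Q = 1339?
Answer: 1993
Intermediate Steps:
f(G, N) = 15 + 5*N
(799 + Q) + f(C, -32) = (799 + 1339) + (15 + 5*(-32)) = 2138 + (15 - 160) = 2138 - 145 = 1993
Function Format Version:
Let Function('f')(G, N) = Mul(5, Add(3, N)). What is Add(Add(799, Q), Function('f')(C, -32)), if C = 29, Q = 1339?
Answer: 1993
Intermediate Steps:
Function('f')(G, N) = Add(15, Mul(5, N))
Add(Add(799, Q), Function('f')(C, -32)) = Add(Add(799, 1339), Add(15, Mul(5, -32))) = Add(2138, Add(15, -160)) = Add(2138, -145) = 1993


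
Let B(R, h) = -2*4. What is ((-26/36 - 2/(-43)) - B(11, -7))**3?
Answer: 182187833309/463684824 ≈ 392.91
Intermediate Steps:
B(R, h) = -8
((-26/36 - 2/(-43)) - B(11, -7))**3 = ((-26/36 - 2/(-43)) - 1*(-8))**3 = ((-26*1/36 - 2*(-1/43)) + 8)**3 = ((-13/18 + 2/43) + 8)**3 = (-523/774 + 8)**3 = (5669/774)**3 = 182187833309/463684824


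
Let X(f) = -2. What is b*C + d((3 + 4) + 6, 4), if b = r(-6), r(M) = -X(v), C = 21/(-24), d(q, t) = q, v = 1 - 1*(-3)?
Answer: 45/4 ≈ 11.250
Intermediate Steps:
v = 4 (v = 1 + 3 = 4)
C = -7/8 (C = 21*(-1/24) = -7/8 ≈ -0.87500)
r(M) = 2 (r(M) = -1*(-2) = 2)
b = 2
b*C + d((3 + 4) + 6, 4) = 2*(-7/8) + ((3 + 4) + 6) = -7/4 + (7 + 6) = -7/4 + 13 = 45/4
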